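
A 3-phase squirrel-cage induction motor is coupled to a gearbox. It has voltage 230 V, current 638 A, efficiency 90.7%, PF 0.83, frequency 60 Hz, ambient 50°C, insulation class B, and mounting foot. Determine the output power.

P_in = √3·V·I·cosφ = 1.732 × 230 × 638 × 0.83 = 210948 W
P_out = η·P_in = 0.907 × 210948 = 191330 W

191 kW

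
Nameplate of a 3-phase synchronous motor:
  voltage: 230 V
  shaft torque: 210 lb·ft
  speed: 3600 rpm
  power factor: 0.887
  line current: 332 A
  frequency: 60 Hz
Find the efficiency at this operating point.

91.5 %

τ = 210 lb·ft × 1.356 = 284.8 N·m
ω = 2π × 3600/60 = 377 rad/s; P_out = τω = 284.8 × 377 = 107370 W
P_in = √3·V_L·I_L·cosφ = 1.732 × 230 × 332 × 0.887 = 117311 W
η = P_out / P_in = 107370 / 117311 = 0.915 = 91.5%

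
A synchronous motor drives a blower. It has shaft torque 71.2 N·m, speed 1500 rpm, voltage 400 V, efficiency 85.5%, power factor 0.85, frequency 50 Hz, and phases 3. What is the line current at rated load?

ω = 2π×1500/60 = 157.1 rad/s; P_out = τω = 71.2 × 157.1 = 11186 W
P_in = P_out / η = 11186 / 0.855 = 13083 W
I_L = P_in / (√3·V_L·cosφ) = 13083 / (1.732 × 400 × 0.85) = 22.2 A

22.2 A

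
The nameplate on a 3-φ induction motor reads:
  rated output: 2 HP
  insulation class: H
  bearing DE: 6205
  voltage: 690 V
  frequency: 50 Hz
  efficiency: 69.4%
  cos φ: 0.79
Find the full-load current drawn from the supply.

2.28 A

P_out = 2 × 746 = 1492 W
P_in = P_out / η = 1492 / 0.694 = 2150 W
I_L = P_in / (√3·V_L·cosφ) = 2150 / (1.732 × 690 × 0.79) = 2.28 A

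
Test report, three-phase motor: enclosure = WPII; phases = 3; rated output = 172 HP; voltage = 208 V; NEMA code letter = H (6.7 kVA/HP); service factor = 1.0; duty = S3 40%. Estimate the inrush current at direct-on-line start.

S_LR = 6.7 × 172 = 1152.4 kVA
I_LR = S_LR/(√3·V_L) = 1152400/(1.732×208) = 3200 A

3200 A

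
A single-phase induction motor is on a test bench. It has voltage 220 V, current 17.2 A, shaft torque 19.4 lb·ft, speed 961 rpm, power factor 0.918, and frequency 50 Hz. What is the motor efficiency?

τ = 19.4 lb·ft × 1.356 = 26.31 N·m
ω = 2π × 961/60 = 100.6 rad/s; P_out = τω = 26.31 × 100.6 = 2647 W
P_in = V·I·cosφ = 220 × 17.2 × 0.918 = 3474 W
η = P_out / P_in = 2647 / 3474 = 0.762 = 76.2%

76.2 %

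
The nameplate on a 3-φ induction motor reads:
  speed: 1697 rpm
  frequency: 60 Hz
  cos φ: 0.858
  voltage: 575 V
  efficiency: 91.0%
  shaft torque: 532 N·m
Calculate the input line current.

122 A

ω = 2π×1697/60 = 177.7 rad/s; P_out = τω = 532 × 177.7 = 94536 W
P_in = P_out / η = 94536 / 0.910 = 103886 W
I_L = P_in / (√3·V_L·cosφ) = 103886 / (1.732 × 575 × 0.858) = 122 A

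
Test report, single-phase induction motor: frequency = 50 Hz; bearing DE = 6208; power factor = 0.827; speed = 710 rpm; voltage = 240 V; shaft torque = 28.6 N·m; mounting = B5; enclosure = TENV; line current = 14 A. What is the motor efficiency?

ω = 2π × 710/60 = 74.35 rad/s; P_out = τω = 28.6 × 74.35 = 2126 W
P_in = V·I·cosφ = 240 × 14 × 0.827 = 2779 W
η = P_out / P_in = 2126 / 2779 = 0.765 = 76.5%

76.5 %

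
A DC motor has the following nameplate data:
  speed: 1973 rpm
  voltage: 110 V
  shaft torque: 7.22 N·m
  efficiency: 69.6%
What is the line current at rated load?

ω = 2π×1973/60 = 206.6 rad/s; P_out = τω = 7.22 × 206.6 = 1492 W
P_in = P_out / η = 1492 / 0.696 = 2144 W
I = P_in / V = 2144 / 110 = 19.5 A

19.5 A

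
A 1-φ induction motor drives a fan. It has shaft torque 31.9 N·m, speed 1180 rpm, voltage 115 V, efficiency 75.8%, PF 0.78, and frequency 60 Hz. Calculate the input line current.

58 A

ω = 2π×1180/60 = 123.6 rad/s; P_out = τω = 31.9 × 123.6 = 3943 W
P_in = P_out / η = 3943 / 0.758 = 5202 W
I = P_in / (V·cosφ) = 5202 / (115 × 0.78) = 58 A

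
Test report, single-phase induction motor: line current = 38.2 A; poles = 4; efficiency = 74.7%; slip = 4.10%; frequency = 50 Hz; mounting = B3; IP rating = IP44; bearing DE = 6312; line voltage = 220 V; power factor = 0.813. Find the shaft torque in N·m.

P_in = V·I·cosφ = 220 × 38.2 × 0.813 = 6832 W
P_out = η·P_in = 0.747 × 6832 = 5104 W
n_s = 120×50/4 = 1500 rpm; n = 1500×(1−0.041) = 1439 rpm
ω = 2π×1439/60 = 150.7 rad/s
τ = P_out/ω = 5104/150.7 = 33.9 N·m

33.9 N·m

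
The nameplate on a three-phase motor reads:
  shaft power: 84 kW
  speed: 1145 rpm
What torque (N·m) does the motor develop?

ω = 2π × 1145/60 = 119.9 rad/s
τ = P/ω = 84000/119.9 = 701 N·m

701 N·m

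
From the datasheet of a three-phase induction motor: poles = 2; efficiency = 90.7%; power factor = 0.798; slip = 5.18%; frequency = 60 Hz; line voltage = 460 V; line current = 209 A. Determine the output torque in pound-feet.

249 lb·ft

P_in = √3·V·I·cosφ = 1.732 × 460 × 209 × 0.798 = 132879 W
P_out = η·P_in = 0.907 × 132879 = 120521 W
n_s = 120×60/2 = 3600 rpm; n = 3600×(1−0.0518) = 3414 rpm
ω = 2π×3414/60 = 357.5 rad/s
τ = P_out/ω = 120521/357.5 = 337.1 N·m
In lb·ft: 337.1/1.356 = 249 lb·ft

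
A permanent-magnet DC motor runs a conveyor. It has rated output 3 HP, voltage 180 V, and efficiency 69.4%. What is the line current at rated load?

P_out = 3 × 746 = 2238 W
P_in = P_out / η = 2238 / 0.694 = 3225 W
I = P_in / V = 3225 / 180 = 17.9 A

17.9 A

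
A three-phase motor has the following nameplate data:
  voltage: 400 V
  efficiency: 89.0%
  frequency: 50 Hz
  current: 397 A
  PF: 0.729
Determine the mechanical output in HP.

239 HP

P_in = √3·V·I·cosφ = 1.732 × 400 × 397 × 0.729 = 200505 W
P_out = η·P_in = 0.89 × 200505 = 178449 W
= 178449/746 = 239 HP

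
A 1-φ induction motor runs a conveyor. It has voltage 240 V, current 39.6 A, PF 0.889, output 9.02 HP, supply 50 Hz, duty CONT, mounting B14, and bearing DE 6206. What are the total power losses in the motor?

P_in = V·I·cosφ = 240×39.6×0.889 = 8449 W
P_out = 9.02×746 = 6729 W
Losses = P_in − P_out = 8449 − 6729 = 1720 W

1.72 kW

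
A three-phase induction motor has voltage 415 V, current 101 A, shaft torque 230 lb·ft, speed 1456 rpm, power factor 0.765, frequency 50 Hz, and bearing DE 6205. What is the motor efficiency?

τ = 230 lb·ft × 1.356 = 311.9 N·m
ω = 2π × 1456/60 = 152.5 rad/s; P_out = τω = 311.9 × 152.5 = 47565 W
P_in = √3·V_L·I_L·cosφ = 1.732 × 415 × 101 × 0.765 = 55537 W
η = P_out / P_in = 47565 / 55537 = 0.856 = 85.6%

85.6 %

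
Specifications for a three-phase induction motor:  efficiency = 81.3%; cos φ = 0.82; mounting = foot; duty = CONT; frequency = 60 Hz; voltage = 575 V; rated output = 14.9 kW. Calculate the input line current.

22.4 A

P_out = 14.9 kW = 14900 W
P_in = P_out / η = 14900 / 0.813 = 18327 W
I_L = P_in / (√3·V_L·cosφ) = 18327 / (1.732 × 575 × 0.82) = 22.4 A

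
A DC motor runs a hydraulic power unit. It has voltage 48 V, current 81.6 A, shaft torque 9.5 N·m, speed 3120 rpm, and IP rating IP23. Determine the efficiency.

ω = 2π × 3120/60 = 326.7 rad/s; P_out = τω = 9.5 × 326.7 = 3104 W
P_in = V·I = 48 × 81.6 = 3917 W
η = P_out / P_in = 3104 / 3917 = 0.792 = 79.2%

79.2 %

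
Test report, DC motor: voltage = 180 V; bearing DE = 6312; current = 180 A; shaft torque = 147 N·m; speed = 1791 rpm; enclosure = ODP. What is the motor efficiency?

ω = 2π × 1791/60 = 187.6 rad/s; P_out = τω = 147 × 187.6 = 27577 W
P_in = V·I = 180 × 180 = 32400 W
η = P_out / P_in = 27577 / 32400 = 0.851 = 85.1%

85.1 %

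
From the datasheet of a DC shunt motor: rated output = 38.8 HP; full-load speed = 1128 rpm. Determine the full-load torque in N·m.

P_out = 38.8 × 746 = 28945 W
ω = 2π × 1128/60 = 118.1 rad/s
τ = P_out/ω = 28945/118.1 = 245 N·m

245 N·m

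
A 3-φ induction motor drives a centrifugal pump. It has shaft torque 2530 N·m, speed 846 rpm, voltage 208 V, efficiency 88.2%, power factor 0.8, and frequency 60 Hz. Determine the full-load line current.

ω = 2π×846/60 = 88.59 rad/s; P_out = τω = 2530 × 88.59 = 224133 W
P_in = P_out / η = 224133 / 0.882 = 254119 W
I_L = P_in / (√3·V_L·cosφ) = 254119 / (1.732 × 208 × 0.8) = 882 A

882 A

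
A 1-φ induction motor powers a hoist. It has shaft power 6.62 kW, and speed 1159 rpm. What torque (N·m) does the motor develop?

54.5 N·m

ω = 2π × 1159/60 = 121.4 rad/s
τ = P/ω = 6620/121.4 = 54.5 N·m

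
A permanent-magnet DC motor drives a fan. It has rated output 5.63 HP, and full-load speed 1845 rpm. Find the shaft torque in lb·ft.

P_out = 5.63 × 746 = 4200 W
ω = 2π × 1845/60 = 193.2 rad/s
τ = P_out/ω = 4200/193.2 = 21.74 N·m
In lb·ft: 21.74/1.356 = 16 lb·ft

16 lb·ft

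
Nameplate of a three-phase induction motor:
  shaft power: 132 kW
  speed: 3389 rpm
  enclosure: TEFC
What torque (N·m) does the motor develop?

372 N·m

ω = 2π × 3389/60 = 354.9 rad/s
τ = P/ω = 132000/354.9 = 372 N·m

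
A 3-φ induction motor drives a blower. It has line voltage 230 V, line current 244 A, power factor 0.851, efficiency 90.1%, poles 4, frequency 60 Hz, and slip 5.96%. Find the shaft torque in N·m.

420 N·m

P_in = √3·V·I·cosφ = 1.732 × 230 × 244 × 0.851 = 82717 W
P_out = η·P_in = 0.901 × 82717 = 74528 W
n_s = 120×60/4 = 1800 rpm; n = 1800×(1−0.0596) = 1693 rpm
ω = 2π×1693/60 = 177.3 rad/s
τ = P_out/ω = 74528/177.3 = 420 N·m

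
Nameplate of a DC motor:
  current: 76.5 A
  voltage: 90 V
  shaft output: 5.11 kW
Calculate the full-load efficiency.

74.2 %

P_out = 5.11 kW = 5110 W
P_in = V·I = 90 × 76.5 = 6885 W
η = P_out / P_in = 5110 / 6885 = 0.742 = 74.2%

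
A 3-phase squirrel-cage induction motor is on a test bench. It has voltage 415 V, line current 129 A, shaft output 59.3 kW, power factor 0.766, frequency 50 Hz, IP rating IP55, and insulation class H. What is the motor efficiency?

P_out = 59.3 kW = 59300 W
P_in = √3·V_L·I_L·cosφ = 1.732 × 415 × 129 × 0.766 = 71026 W
η = P_out / P_in = 59300 / 71026 = 0.835 = 83.5%

83.5 %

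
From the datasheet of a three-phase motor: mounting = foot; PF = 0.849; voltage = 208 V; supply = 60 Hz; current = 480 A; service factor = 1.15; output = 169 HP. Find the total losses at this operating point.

P_in = √3·V·I·cosφ = 1.732×208×480×0.849 = 146812 W
P_out = 169×746 = 126074 W
Losses = P_in − P_out = 146812 − 126074 = 20738 W

20.7 kW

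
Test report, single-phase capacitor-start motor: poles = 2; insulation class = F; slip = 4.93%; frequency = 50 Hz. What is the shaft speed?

n_s = 120f/p = 120×50/2 = 3000 rpm
n = n_s(1 − s) = 3000 × (1 − 0.0493) = 2852 rpm

2852 rpm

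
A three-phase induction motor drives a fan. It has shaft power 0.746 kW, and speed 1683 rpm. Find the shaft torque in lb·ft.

3.12 lb·ft

ω = 2π × 1683/60 = 176.2 rad/s
τ = P/ω = 746/176.2 = 4.234 N·m
In lb·ft: 4.234/1.356 = 3.12 lb·ft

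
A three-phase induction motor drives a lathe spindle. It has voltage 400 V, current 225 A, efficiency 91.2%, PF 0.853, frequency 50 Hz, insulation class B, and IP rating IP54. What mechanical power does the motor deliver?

121 kW

P_in = √3·V·I·cosφ = 1.732 × 400 × 225 × 0.853 = 132966 W
P_out = η·P_in = 0.912 × 132966 = 121265 W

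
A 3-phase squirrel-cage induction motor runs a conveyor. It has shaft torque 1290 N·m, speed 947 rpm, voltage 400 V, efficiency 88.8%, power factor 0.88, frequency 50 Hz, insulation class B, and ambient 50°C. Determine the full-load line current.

236 A

ω = 2π×947/60 = 99.17 rad/s; P_out = τω = 1290 × 99.17 = 127929 W
P_in = P_out / η = 127929 / 0.888 = 144064 W
I_L = P_in / (√3·V_L·cosφ) = 144064 / (1.732 × 400 × 0.88) = 236 A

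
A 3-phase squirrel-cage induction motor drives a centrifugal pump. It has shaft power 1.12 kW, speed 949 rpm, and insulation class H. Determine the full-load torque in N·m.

ω = 2π × 949/60 = 99.38 rad/s
τ = P/ω = 1120/99.38 = 11.3 N·m

11.3 N·m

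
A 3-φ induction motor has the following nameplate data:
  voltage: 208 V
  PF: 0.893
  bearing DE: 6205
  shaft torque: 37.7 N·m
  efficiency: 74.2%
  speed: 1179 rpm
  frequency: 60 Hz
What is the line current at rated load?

ω = 2π×1179/60 = 123.5 rad/s; P_out = τω = 37.7 × 123.5 = 4656 W
P_in = P_out / η = 4656 / 0.742 = 6275 W
I_L = P_in / (√3·V_L·cosφ) = 6275 / (1.732 × 208 × 0.893) = 19.5 A

19.5 A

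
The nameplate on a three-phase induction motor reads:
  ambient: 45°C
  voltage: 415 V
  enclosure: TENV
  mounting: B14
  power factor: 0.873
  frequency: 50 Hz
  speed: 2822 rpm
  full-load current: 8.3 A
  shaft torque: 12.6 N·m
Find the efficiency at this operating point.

ω = 2π × 2822/60 = 295.5 rad/s; P_out = τω = 12.6 × 295.5 = 3723 W
P_in = √3·V_L·I_L·cosφ = 1.732 × 415 × 8.3 × 0.873 = 5208 W
η = P_out / P_in = 3723 / 5208 = 0.715 = 71.5%

71.5 %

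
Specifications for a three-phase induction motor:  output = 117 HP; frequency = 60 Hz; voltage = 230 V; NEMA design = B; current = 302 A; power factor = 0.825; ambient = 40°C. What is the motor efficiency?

87.9 %

P_out = 117 × 746 = 87282 W
P_in = √3·V_L·I_L·cosφ = 1.732 × 230 × 302 × 0.825 = 99251 W
η = P_out / P_in = 87282 / 99251 = 0.879 = 87.9%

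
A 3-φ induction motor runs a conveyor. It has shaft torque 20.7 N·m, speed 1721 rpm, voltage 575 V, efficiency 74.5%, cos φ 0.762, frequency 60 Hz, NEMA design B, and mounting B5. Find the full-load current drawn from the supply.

6.6 A

ω = 2π×1721/60 = 180.2 rad/s; P_out = τω = 20.7 × 180.2 = 3730 W
P_in = P_out / η = 3730 / 0.745 = 5007 W
I_L = P_in / (√3·V_L·cosφ) = 5007 / (1.732 × 575 × 0.762) = 6.6 A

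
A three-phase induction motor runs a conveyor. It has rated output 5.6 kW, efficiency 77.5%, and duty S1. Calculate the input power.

P_out = 5600 W
P_in = P_out/η = 5600/0.775 = 7226 W = 7.23 kW

7.23 kW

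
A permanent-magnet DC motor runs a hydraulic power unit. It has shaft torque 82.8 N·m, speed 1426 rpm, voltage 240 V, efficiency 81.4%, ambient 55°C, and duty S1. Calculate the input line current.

ω = 2π×1426/60 = 149.3 rad/s; P_out = τω = 82.8 × 149.3 = 12362 W
P_in = P_out / η = 12362 / 0.814 = 15187 W
I = P_in / V = 15187 / 240 = 63.3 A

63.3 A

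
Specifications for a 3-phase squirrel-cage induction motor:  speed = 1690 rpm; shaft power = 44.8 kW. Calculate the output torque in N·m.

ω = 2π × 1690/60 = 177 rad/s
τ = P/ω = 44800/177 = 253 N·m

253 N·m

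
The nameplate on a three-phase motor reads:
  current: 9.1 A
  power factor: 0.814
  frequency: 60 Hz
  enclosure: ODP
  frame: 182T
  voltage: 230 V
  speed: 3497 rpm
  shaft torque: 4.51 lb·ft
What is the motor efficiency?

τ = 4.51 lb·ft × 1.356 = 6.116 N·m
ω = 2π × 3497/60 = 366.2 rad/s; P_out = τω = 6.116 × 366.2 = 2240 W
P_in = √3·V_L·I_L·cosφ = 1.732 × 230 × 9.1 × 0.814 = 2951 W
η = P_out / P_in = 2240 / 2951 = 0.759 = 75.9%

75.9 %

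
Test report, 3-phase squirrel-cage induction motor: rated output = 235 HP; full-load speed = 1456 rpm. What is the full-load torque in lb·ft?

848 lb·ft

P_out = 235 × 746 = 175310 W
ω = 2π × 1456/60 = 152.5 rad/s
τ = P_out/ω = 175310/152.5 = 1150 N·m
In lb·ft: 1150/1.356 = 848 lb·ft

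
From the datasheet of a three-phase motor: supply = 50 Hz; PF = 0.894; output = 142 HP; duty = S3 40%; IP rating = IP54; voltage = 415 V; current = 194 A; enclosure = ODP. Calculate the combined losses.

P_in = √3·V·I·cosφ = 1.732×415×194×0.894 = 124662 W
P_out = 142×746 = 105932 W
Losses = P_in − P_out = 124662 − 105932 = 18730 W

18700 W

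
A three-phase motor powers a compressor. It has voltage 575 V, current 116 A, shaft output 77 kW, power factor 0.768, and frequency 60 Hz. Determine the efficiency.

86.8 %

P_out = 77 kW = 77000 W
P_in = √3·V_L·I_L·cosφ = 1.732 × 575 × 116 × 0.768 = 88723 W
η = P_out / P_in = 77000 / 88723 = 0.868 = 86.8%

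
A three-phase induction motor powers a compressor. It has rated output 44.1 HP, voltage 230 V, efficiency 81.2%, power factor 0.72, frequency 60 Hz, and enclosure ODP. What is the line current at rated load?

141 A

P_out = 44.1 × 746 = 32899 W
P_in = P_out / η = 32899 / 0.812 = 40516 W
I_L = P_in / (√3·V_L·cosφ) = 40516 / (1.732 × 230 × 0.72) = 141 A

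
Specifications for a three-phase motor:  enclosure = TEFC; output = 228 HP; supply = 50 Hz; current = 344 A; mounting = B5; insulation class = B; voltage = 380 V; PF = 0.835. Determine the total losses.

P_in = √3·V·I·cosφ = 1.732×380×344×0.835 = 189050 W
P_out = 228×746 = 170088 W
Losses = P_in − P_out = 189050 − 170088 = 18962 W

19000 W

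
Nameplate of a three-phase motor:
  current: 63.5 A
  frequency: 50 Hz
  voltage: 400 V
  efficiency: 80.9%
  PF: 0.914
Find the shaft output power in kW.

P_in = √3·V·I·cosφ = 1.732 × 400 × 63.5 × 0.914 = 40209 W
P_out = η·P_in = 0.809 × 40209 = 32529 W

32.5 kW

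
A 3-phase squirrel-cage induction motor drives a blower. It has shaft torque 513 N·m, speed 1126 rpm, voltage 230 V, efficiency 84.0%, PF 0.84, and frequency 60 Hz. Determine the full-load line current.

215 A

ω = 2π×1126/60 = 117.9 rad/s; P_out = τω = 513 × 117.9 = 60483 W
P_in = P_out / η = 60483 / 0.840 = 72004 W
I_L = P_in / (√3·V_L·cosφ) = 72004 / (1.732 × 230 × 0.84) = 215 A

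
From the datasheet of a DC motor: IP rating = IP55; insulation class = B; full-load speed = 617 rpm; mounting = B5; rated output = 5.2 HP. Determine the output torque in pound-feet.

44.3 lb·ft

P_out = 5.2 × 746 = 3879 W
ω = 2π × 617/60 = 64.61 rad/s
τ = P_out/ω = 3879/64.61 = 60.04 N·m
In lb·ft: 60.04/1.356 = 44.3 lb·ft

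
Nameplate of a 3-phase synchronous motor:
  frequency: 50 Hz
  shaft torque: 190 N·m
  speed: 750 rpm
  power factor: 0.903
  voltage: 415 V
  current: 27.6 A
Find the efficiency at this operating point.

83.3 %

ω = 2π × 750/60 = 78.54 rad/s; P_out = τω = 190 × 78.54 = 14923 W
P_in = √3·V_L·I_L·cosφ = 1.732 × 415 × 27.6 × 0.903 = 17914 W
η = P_out / P_in = 14923 / 17914 = 0.833 = 83.3%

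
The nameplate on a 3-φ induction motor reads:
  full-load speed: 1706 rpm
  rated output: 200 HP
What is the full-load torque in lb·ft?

616 lb·ft

P_out = 200 × 746 = 149200 W
ω = 2π × 1706/60 = 178.7 rad/s
τ = P_out/ω = 149200/178.7 = 834.9 N·m
In lb·ft: 834.9/1.356 = 616 lb·ft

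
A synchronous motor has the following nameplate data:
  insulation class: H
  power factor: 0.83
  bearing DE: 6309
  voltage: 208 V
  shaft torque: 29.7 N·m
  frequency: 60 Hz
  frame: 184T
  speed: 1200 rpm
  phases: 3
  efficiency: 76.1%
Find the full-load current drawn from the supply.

ω = 2π×1200/60 = 125.7 rad/s; P_out = τω = 29.7 × 125.7 = 3733 W
P_in = P_out / η = 3733 / 0.761 = 4905 W
I_L = P_in / (√3·V_L·cosφ) = 4905 / (1.732 × 208 × 0.83) = 16.4 A

16.4 A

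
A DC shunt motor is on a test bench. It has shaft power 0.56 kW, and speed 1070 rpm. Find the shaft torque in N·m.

5 N·m

ω = 2π × 1070/60 = 112.1 rad/s
τ = P/ω = 560/112.1 = 5 N·m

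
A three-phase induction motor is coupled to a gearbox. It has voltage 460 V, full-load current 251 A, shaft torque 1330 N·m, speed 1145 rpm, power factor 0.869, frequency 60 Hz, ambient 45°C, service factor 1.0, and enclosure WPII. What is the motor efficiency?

91.8 %

ω = 2π × 1145/60 = 119.9 rad/s; P_out = τω = 1330 × 119.9 = 159467 W
P_in = √3·V_L·I_L·cosφ = 1.732 × 460 × 251 × 0.869 = 173780 W
η = P_out / P_in = 159467 / 173780 = 0.918 = 91.8%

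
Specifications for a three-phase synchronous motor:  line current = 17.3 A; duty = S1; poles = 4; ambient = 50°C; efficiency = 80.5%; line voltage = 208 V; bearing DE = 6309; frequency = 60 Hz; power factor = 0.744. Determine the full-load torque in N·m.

19.8 N·m

P_in = √3·V·I·cosφ = 1.732 × 208 × 17.3 × 0.744 = 4637 W
P_out = η·P_in = 0.805 × 4637 = 3733 W
n = n_s = 120×60/4 = 1800 rpm (synchronous)
ω = 2π×1800/60 = 188.5 rad/s
τ = P_out/ω = 3733/188.5 = 19.8 N·m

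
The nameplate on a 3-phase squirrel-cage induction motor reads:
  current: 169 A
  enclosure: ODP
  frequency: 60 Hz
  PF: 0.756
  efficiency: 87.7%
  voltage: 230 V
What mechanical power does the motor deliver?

P_in = √3·V·I·cosφ = 1.732 × 230 × 169 × 0.756 = 50896 W
P_out = η·P_in = 0.877 × 50896 = 44636 W

44.6 kW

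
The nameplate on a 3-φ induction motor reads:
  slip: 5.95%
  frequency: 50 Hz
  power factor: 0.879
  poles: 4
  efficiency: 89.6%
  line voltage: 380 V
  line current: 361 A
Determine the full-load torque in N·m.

1270 N·m

P_in = √3·V·I·cosφ = 1.732 × 380 × 361 × 0.879 = 208847 W
P_out = η·P_in = 0.896 × 208847 = 187127 W
n_s = 120×50/4 = 1500 rpm; n = 1500×(1−0.0595) = 1411 rpm
ω = 2π×1411/60 = 147.8 rad/s
τ = P_out/ω = 187127/147.8 = 1270 N·m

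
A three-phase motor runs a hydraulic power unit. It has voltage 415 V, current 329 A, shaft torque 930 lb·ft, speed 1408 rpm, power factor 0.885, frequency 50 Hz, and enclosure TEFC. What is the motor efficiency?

88.8 %

τ = 930 lb·ft × 1.356 = 1261 N·m
ω = 2π × 1408/60 = 147.4 rad/s; P_out = τω = 1261 × 147.4 = 185871 W
P_in = √3·V_L·I_L·cosφ = 1.732 × 415 × 329 × 0.885 = 209284 W
η = P_out / P_in = 185871 / 209284 = 0.888 = 88.8%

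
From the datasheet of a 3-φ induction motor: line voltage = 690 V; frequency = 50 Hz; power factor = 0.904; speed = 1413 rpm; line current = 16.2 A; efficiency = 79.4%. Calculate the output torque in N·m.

P_in = √3·V·I·cosφ = 1.732 × 690 × 16.2 × 0.904 = 17502 W
P_out = η·P_in = 0.794 × 17502 = 13897 W
n = 1413 rpm
ω = 2π×1413/60 = 148 rad/s
τ = P_out/ω = 13897/148 = 93.9 N·m

93.9 N·m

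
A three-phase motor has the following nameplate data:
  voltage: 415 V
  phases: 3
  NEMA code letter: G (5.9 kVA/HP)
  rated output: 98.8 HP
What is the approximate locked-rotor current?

811 A

S_LR = 5.9 × 98.8 = 582.92 kVA
I_LR = S_LR/(√3·V_L) = 582920/(1.732×415) = 811 A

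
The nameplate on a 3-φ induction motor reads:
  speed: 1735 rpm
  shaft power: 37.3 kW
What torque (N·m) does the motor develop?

205 N·m

ω = 2π × 1735/60 = 181.7 rad/s
τ = P/ω = 37300/181.7 = 205 N·m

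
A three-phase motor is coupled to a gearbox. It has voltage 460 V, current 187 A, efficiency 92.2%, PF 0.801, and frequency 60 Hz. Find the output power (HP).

P_in = √3·V·I·cosφ = 1.732 × 460 × 187 × 0.801 = 119338 W
P_out = η·P_in = 0.922 × 119338 = 110030 W
= 110030/746 = 147 HP

147 HP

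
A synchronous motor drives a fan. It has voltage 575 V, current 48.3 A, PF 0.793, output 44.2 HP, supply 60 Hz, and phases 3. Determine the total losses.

P_in = √3·V·I·cosφ = 1.732×575×48.3×0.793 = 38145 W
P_out = 44.2×746 = 32973 W
Losses = P_in − P_out = 38145 − 32973 = 5172 W

5.17 kW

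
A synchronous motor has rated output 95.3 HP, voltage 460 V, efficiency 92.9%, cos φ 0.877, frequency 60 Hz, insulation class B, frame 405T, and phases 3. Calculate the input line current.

110 A

P_out = 95.3 × 746 = 71094 W
P_in = P_out / η = 71094 / 0.929 = 76527 W
I_L = P_in / (√3·V_L·cosφ) = 76527 / (1.732 × 460 × 0.877) = 110 A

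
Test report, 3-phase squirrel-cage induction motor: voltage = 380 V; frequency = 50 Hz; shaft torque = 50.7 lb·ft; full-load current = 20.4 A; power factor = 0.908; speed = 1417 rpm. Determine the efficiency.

τ = 50.7 lb·ft × 1.356 = 68.75 N·m
ω = 2π × 1417/60 = 148.4 rad/s; P_out = τω = 68.75 × 148.4 = 10203 W
P_in = √3·V_L·I_L·cosφ = 1.732 × 380 × 20.4 × 0.908 = 12191 W
η = P_out / P_in = 10203 / 12191 = 0.837 = 83.7%

83.7 %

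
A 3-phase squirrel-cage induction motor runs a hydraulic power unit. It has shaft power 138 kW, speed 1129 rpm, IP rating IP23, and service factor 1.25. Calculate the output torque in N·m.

1170 N·m

ω = 2π × 1129/60 = 118.2 rad/s
τ = P/ω = 138000/118.2 = 1170 N·m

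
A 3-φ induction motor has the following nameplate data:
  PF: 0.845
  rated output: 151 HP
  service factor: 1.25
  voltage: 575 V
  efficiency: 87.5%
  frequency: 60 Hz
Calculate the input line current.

P_out = 151 × 746 = 112646 W
P_in = P_out / η = 112646 / 0.875 = 128738 W
I_L = P_in / (√3·V_L·cosφ) = 128738 / (1.732 × 575 × 0.845) = 153 A

153 A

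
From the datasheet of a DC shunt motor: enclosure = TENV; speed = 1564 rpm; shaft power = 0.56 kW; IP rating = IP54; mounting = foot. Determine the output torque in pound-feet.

ω = 2π × 1564/60 = 163.8 rad/s
τ = P/ω = 560/163.8 = 3.419 N·m
In lb·ft: 3.419/1.356 = 2.52 lb·ft

2.52 lb·ft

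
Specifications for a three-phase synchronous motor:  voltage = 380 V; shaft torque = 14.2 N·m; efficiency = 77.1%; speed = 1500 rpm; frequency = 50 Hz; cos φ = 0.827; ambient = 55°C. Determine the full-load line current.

ω = 2π×1500/60 = 157.1 rad/s; P_out = τω = 14.2 × 157.1 = 2231 W
P_in = P_out / η = 2231 / 0.771 = 2894 W
I_L = P_in / (√3·V_L·cosφ) = 2894 / (1.732 × 380 × 0.827) = 5.32 A

5.32 A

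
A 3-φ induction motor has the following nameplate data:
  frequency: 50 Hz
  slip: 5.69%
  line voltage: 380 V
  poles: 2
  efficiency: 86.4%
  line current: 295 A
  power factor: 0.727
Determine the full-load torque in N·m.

P_in = √3·V·I·cosφ = 1.732 × 380 × 295 × 0.727 = 141152 W
P_out = η·P_in = 0.864 × 141152 = 121955 W
n_s = 120×50/2 = 3000 rpm; n = 3000×(1−0.0569) = 2829 rpm
ω = 2π×2829/60 = 296.3 rad/s
τ = P_out/ω = 121955/296.3 = 412 N·m

412 N·m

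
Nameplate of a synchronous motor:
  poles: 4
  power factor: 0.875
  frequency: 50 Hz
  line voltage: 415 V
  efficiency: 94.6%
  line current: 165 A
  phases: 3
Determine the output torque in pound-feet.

461 lb·ft

P_in = √3·V·I·cosφ = 1.732 × 415 × 165 × 0.875 = 103774 W
P_out = η·P_in = 0.946 × 103774 = 98170 W
n = n_s = 120×50/4 = 1500 rpm (synchronous)
ω = 2π×1500/60 = 157.1 rad/s
τ = P_out/ω = 98170/157.1 = 624.9 N·m
In lb·ft: 624.9/1.356 = 461 lb·ft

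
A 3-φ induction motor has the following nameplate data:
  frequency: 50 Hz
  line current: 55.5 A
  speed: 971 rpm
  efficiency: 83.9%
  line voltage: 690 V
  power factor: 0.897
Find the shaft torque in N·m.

P_in = √3·V·I·cosφ = 1.732 × 690 × 55.5 × 0.897 = 59495 W
P_out = η·P_in = 0.839 × 59495 = 49916 W
n = 971 rpm
ω = 2π×971/60 = 101.7 rad/s
τ = P_out/ω = 49916/101.7 = 491 N·m

491 N·m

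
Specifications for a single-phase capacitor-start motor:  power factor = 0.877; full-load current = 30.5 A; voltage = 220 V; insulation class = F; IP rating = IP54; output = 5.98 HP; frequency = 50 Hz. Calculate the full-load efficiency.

75.8 %

P_out = 5.98 × 746 = 4461 W
P_in = V·I·cosφ = 220 × 30.5 × 0.877 = 5885 W
η = P_out / P_in = 4461 / 5885 = 0.758 = 75.8%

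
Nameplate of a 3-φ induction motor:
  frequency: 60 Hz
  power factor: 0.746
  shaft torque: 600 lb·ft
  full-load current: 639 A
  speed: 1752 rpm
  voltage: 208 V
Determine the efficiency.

86.9 %

τ = 600 lb·ft × 1.356 = 813.6 N·m
ω = 2π × 1752/60 = 183.5 rad/s; P_out = τω = 813.6 × 183.5 = 149296 W
P_in = √3·V_L·I_L·cosφ = 1.732 × 208 × 639 × 0.746 = 171732 W
η = P_out / P_in = 149296 / 171732 = 0.869 = 86.9%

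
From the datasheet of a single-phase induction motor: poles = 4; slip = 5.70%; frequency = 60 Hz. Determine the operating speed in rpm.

1697 rpm

n_s = 120f/p = 120×60/4 = 1800 rpm
n = n_s(1 − s) = 1800 × (1 − 0.057) = 1697 rpm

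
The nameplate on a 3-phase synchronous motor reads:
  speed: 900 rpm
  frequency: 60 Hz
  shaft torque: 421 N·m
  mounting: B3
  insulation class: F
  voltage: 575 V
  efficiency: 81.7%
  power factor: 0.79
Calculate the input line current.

61.7 A

ω = 2π×900/60 = 94.25 rad/s; P_out = τω = 421 × 94.25 = 39679 W
P_in = P_out / η = 39679 / 0.817 = 48567 W
I_L = P_in / (√3·V_L·cosφ) = 48567 / (1.732 × 575 × 0.79) = 61.7 A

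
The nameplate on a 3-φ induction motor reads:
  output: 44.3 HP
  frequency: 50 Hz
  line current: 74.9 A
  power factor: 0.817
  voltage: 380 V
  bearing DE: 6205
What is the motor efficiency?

P_out = 44.3 × 746 = 33048 W
P_in = √3·V_L·I_L·cosφ = 1.732 × 380 × 74.9 × 0.817 = 40275 W
η = P_out / P_in = 33048 / 40275 = 0.821 = 82.1%

82.1 %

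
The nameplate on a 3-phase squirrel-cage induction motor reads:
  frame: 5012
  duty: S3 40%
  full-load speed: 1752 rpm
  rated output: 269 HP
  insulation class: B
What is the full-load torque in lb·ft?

P_out = 269 × 746 = 200674 W
ω = 2π × 1752/60 = 183.5 rad/s
τ = P_out/ω = 200674/183.5 = 1094 N·m
In lb·ft: 1094/1.356 = 807 lb·ft

807 lb·ft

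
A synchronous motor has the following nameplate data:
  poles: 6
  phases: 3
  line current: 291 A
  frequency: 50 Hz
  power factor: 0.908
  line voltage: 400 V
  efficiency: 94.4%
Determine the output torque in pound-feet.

P_in = √3·V·I·cosφ = 1.732 × 400 × 291 × 0.908 = 183057 W
P_out = η·P_in = 0.944 × 183057 = 172806 W
n = n_s = 120×50/6 = 1000 rpm (synchronous)
ω = 2π×1000/60 = 104.7 rad/s
τ = P_out/ω = 172806/104.7 = 1650 N·m
In lb·ft: 1650/1.356 = 1220 lb·ft

1220 lb·ft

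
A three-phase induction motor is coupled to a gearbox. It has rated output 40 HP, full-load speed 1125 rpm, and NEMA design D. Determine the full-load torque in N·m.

253 N·m

P_out = 40 × 746 = 29840 W
ω = 2π × 1125/60 = 117.8 rad/s
τ = P_out/ω = 29840/117.8 = 253 N·m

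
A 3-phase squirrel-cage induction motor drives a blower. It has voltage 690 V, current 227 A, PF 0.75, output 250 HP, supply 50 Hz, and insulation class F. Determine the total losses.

P_in = √3·V·I·cosφ = 1.732×690×227×0.75 = 203462 W
P_out = 250×746 = 186500 W
Losses = P_in − P_out = 203462 − 186500 = 16962 W

17000 W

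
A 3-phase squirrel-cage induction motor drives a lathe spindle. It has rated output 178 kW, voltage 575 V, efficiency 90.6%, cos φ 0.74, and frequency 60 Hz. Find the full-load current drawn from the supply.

P_out = 178 kW = 178000 W
P_in = P_out / η = 178000 / 0.906 = 196468 W
I_L = P_in / (√3·V_L·cosφ) = 196468 / (1.732 × 575 × 0.74) = 267 A

267 A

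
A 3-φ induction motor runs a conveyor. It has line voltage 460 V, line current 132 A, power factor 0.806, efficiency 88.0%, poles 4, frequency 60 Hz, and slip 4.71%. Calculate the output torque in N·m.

415 N·m

P_in = √3·V·I·cosφ = 1.732 × 460 × 132 × 0.806 = 84765 W
P_out = η·P_in = 0.88 × 84765 = 74593 W
n_s = 120×60/4 = 1800 rpm; n = 1800×(1−0.0471) = 1715 rpm
ω = 2π×1715/60 = 179.6 rad/s
τ = P_out/ω = 74593/179.6 = 415 N·m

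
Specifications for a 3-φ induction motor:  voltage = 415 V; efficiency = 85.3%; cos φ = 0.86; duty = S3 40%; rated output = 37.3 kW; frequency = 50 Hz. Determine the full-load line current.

P_out = 37.3 kW = 37300 W
P_in = P_out / η = 37300 / 0.853 = 43728 W
I_L = P_in / (√3·V_L·cosφ) = 43728 / (1.732 × 415 × 0.86) = 70.7 A

70.7 A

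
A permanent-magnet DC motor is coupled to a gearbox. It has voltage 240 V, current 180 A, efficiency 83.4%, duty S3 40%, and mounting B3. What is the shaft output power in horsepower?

48.3 HP

P_in = V·I = 240 × 180 = 43200 W
P_out = η·P_in = 0.834 × 43200 = 36029 W
= 36029/746 = 48.3 HP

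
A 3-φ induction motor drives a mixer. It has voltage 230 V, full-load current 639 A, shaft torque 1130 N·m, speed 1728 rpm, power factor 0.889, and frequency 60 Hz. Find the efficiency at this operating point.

ω = 2π × 1728/60 = 181 rad/s; P_out = τω = 1130 × 181 = 204530 W
P_in = √3·V_L·I_L·cosφ = 1.732 × 230 × 639 × 0.889 = 226297 W
η = P_out / P_in = 204530 / 226297 = 0.904 = 90.4%

90.4 %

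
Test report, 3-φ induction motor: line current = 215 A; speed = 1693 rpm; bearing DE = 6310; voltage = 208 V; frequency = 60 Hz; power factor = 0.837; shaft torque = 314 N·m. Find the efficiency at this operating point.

85.9 %

ω = 2π × 1693/60 = 177.3 rad/s; P_out = τω = 314 × 177.3 = 55672 W
P_in = √3·V_L·I_L·cosφ = 1.732 × 208 × 215 × 0.837 = 64830 W
η = P_out / P_in = 55672 / 64830 = 0.859 = 85.9%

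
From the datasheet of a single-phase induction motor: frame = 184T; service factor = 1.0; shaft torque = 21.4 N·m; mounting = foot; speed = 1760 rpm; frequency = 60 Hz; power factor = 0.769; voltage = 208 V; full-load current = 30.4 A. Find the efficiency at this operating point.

ω = 2π × 1760/60 = 184.3 rad/s; P_out = τω = 21.4 × 184.3 = 3944 W
P_in = V·I·cosφ = 208 × 30.4 × 0.769 = 4863 W
η = P_out / P_in = 3944 / 4863 = 0.811 = 81.1%

81.1 %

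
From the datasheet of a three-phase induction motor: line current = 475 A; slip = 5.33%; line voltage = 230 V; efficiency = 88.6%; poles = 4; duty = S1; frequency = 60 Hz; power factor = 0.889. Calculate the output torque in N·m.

835 N·m

P_in = √3·V·I·cosφ = 1.732 × 230 × 475 × 0.889 = 168217 W
P_out = η·P_in = 0.886 × 168217 = 149040 W
n_s = 120×60/4 = 1800 rpm; n = 1800×(1−0.0533) = 1704 rpm
ω = 2π×1704/60 = 178.4 rad/s
τ = P_out/ω = 149040/178.4 = 835 N·m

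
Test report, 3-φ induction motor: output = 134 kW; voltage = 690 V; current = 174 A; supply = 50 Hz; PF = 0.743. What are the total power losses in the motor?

20500 W

P_in = √3·V·I·cosφ = 1.732×690×174×0.743 = 154502 W
P_out = 134000 W
Losses = P_in − P_out = 154502 − 134000 = 20502 W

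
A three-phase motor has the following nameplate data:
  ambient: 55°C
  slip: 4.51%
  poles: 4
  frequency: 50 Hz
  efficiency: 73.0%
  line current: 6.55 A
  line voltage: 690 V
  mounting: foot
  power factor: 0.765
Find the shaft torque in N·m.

29.1 N·m

P_in = √3·V·I·cosφ = 1.732 × 690 × 6.55 × 0.765 = 5988 W
P_out = η·P_in = 0.73 × 5988 = 4371 W
n_s = 120×50/4 = 1500 rpm; n = 1500×(1−0.0451) = 1432 rpm
ω = 2π×1432/60 = 150 rad/s
τ = P_out/ω = 4371/150 = 29.1 N·m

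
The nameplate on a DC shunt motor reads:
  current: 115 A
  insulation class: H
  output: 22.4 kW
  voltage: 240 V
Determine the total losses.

P_in = V·I = 240×115 = 27600 W
P_out = 22400 W
Losses = P_in − P_out = 27600 − 22400 = 5200 W

5200 W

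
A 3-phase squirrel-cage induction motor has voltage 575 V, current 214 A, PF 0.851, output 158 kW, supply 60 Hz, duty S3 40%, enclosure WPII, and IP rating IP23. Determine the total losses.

23400 W

P_in = √3·V·I·cosφ = 1.732×575×214×0.851 = 181367 W
P_out = 158000 W
Losses = P_in − P_out = 181367 − 158000 = 23367 W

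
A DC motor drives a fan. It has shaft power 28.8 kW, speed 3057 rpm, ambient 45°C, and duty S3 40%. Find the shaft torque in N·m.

ω = 2π × 3057/60 = 320.1 rad/s
τ = P/ω = 28800/320.1 = 90 N·m

90 N·m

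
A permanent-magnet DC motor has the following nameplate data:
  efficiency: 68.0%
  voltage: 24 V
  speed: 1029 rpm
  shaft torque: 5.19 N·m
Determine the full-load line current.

ω = 2π×1029/60 = 107.8 rad/s; P_out = τω = 5.19 × 107.8 = 559 W
P_in = P_out / η = 559 / 0.680 = 822 W
I = P_in / V = 822 / 24 = 34.3 A

34.3 A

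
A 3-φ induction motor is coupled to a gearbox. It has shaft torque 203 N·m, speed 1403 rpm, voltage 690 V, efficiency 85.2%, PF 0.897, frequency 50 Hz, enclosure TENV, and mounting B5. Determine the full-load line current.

32.7 A

ω = 2π×1403/60 = 146.9 rad/s; P_out = τω = 203 × 146.9 = 29821 W
P_in = P_out / η = 29821 / 0.852 = 35001 W
I_L = P_in / (√3·V_L·cosφ) = 35001 / (1.732 × 690 × 0.897) = 32.7 A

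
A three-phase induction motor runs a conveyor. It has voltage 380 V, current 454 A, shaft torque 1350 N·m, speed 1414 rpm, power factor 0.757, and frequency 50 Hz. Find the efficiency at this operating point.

ω = 2π × 1414/60 = 148.1 rad/s; P_out = τω = 1350 × 148.1 = 199935 W
P_in = √3·V_L·I_L·cosφ = 1.732 × 380 × 454 × 0.757 = 226195 W
η = P_out / P_in = 199935 / 226195 = 0.884 = 88.4%

88.4 %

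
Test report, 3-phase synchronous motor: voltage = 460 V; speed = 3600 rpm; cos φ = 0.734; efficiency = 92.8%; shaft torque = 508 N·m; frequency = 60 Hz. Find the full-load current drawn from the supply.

ω = 2π×3600/60 = 377 rad/s; P_out = τω = 508 × 377 = 191516 W
P_in = P_out / η = 191516 / 0.928 = 206375 W
I_L = P_in / (√3·V_L·cosφ) = 206375 / (1.732 × 460 × 0.734) = 353 A

353 A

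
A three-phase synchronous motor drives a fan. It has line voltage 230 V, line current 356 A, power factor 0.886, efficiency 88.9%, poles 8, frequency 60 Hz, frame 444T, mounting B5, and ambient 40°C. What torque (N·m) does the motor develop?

P_in = √3·V·I·cosφ = 1.732 × 230 × 356 × 0.886 = 125649 W
P_out = η·P_in = 0.889 × 125649 = 111702 W
n = n_s = 120×60/8 = 900 rpm (synchronous)
ω = 2π×900/60 = 94.25 rad/s
τ = P_out/ω = 111702/94.25 = 1190 N·m

1190 N·m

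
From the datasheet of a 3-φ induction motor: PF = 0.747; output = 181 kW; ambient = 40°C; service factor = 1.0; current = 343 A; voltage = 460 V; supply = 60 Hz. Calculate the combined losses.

P_in = √3·V·I·cosφ = 1.732×460×343×0.747 = 204136 W
P_out = 181000 W
Losses = P_in − P_out = 204136 − 181000 = 23136 W

23100 W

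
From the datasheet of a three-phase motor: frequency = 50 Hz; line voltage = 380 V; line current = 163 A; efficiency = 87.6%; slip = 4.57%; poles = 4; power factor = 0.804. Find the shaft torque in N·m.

504 N·m

P_in = √3·V·I·cosφ = 1.732 × 380 × 163 × 0.804 = 86253 W
P_out = η·P_in = 0.876 × 86253 = 75558 W
n_s = 120×50/4 = 1500 rpm; n = 1500×(1−0.0457) = 1431 rpm
ω = 2π×1431/60 = 149.9 rad/s
τ = P_out/ω = 75558/149.9 = 504 N·m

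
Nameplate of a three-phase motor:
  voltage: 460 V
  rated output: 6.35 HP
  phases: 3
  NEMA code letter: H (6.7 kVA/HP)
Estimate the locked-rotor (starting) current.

53.4 A

S_LR = 6.7 × 6.35 = 42.545 kVA
I_LR = S_LR/(√3·V_L) = 42545/(1.732×460) = 53.4 A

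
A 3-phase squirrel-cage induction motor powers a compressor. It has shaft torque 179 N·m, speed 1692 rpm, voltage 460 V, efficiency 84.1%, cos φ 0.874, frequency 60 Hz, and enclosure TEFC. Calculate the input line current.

ω = 2π×1692/60 = 177.2 rad/s; P_out = τω = 179 × 177.2 = 31719 W
P_in = P_out / η = 31719 / 0.841 = 37716 W
I_L = P_in / (√3·V_L·cosφ) = 37716 / (1.732 × 460 × 0.874) = 54.2 A

54.2 A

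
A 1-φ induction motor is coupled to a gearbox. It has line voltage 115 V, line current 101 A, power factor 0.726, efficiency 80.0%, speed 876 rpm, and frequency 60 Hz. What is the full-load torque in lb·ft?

54.2 lb·ft

P_in = V·I·cosφ = 115 × 101 × 0.726 = 8432 W
P_out = η·P_in = 0.8 × 8432 = 6746 W
n = 876 rpm
ω = 2π×876/60 = 91.73 rad/s
τ = P_out/ω = 6746/91.73 = 73.54 N·m
In lb·ft: 73.54/1.356 = 54.2 lb·ft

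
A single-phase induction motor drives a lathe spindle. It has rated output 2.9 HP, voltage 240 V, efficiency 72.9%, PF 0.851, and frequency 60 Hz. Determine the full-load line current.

P_out = 2.9 × 746 = 2163 W
P_in = P_out / η = 2163 / 0.729 = 2967 W
I = P_in / (V·cosφ) = 2967 / (240 × 0.851) = 14.5 A

14.5 A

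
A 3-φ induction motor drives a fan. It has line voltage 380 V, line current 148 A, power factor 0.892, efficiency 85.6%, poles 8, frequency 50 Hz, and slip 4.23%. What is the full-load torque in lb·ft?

729 lb·ft

P_in = √3·V·I·cosφ = 1.732 × 380 × 148 × 0.892 = 86888 W
P_out = η·P_in = 0.856 × 86888 = 74376 W
n_s = 120×50/8 = 750 rpm; n = 750×(1−0.0423) = 718 rpm
ω = 2π×718/60 = 75.19 rad/s
τ = P_out/ω = 74376/75.19 = 989.2 N·m
In lb·ft: 989.2/1.356 = 729 lb·ft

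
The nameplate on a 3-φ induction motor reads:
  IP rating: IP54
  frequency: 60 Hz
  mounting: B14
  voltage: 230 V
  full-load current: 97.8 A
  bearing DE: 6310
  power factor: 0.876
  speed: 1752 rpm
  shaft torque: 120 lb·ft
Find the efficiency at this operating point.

87.5 %

τ = 120 lb·ft × 1.356 = 162.7 N·m
ω = 2π × 1752/60 = 183.5 rad/s; P_out = τω = 162.7 × 183.5 = 29855 W
P_in = √3·V_L·I_L·cosφ = 1.732 × 230 × 97.8 × 0.876 = 34129 W
η = P_out / P_in = 29855 / 34129 = 0.875 = 87.5%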